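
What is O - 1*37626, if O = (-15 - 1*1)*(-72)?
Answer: -36474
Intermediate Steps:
O = 1152 (O = (-15 - 1)*(-72) = -16*(-72) = 1152)
O - 1*37626 = 1152 - 1*37626 = 1152 - 37626 = -36474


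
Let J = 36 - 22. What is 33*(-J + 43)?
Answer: 957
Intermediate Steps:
J = 14
33*(-J + 43) = 33*(-1*14 + 43) = 33*(-14 + 43) = 33*29 = 957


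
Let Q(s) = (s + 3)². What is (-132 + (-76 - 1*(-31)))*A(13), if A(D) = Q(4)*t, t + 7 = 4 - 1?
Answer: 34692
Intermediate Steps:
t = -4 (t = -7 + (4 - 1) = -7 + 3 = -4)
Q(s) = (3 + s)²
A(D) = -196 (A(D) = (3 + 4)²*(-4) = 7²*(-4) = 49*(-4) = -196)
(-132 + (-76 - 1*(-31)))*A(13) = (-132 + (-76 - 1*(-31)))*(-196) = (-132 + (-76 + 31))*(-196) = (-132 - 45)*(-196) = -177*(-196) = 34692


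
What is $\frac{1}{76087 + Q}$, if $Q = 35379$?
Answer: $\frac{1}{111466} \approx 8.9713 \cdot 10^{-6}$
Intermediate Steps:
$\frac{1}{76087 + Q} = \frac{1}{76087 + 35379} = \frac{1}{111466}$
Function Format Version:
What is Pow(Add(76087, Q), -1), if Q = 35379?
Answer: Rational(1, 111466) ≈ 8.9713e-6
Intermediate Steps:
Pow(Add(76087, Q), -1) = Pow(Add(76087, 35379), -1) = Pow(111466, -1) = Rational(1, 111466)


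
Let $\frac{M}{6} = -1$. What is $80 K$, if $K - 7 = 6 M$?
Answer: $-2320$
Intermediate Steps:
$M = -6$ ($M = 6 \left(-1\right) = -6$)
$K = -29$ ($K = 7 + 6 \left(-6\right) = 7 - 36 = -29$)
$80 K = 80 \left(-29\right) = -2320$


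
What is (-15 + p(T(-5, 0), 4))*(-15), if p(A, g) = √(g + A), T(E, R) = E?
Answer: 225 - 15*I ≈ 225.0 - 15.0*I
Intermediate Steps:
p(A, g) = √(A + g)
(-15 + p(T(-5, 0), 4))*(-15) = (-15 + √(-5 + 4))*(-15) = (-15 + √(-1))*(-15) = (-15 + I)*(-15) = 225 - 15*I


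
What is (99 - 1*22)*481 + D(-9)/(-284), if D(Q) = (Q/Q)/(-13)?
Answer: 136740605/3692 ≈ 37037.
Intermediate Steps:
D(Q) = -1/13 (D(Q) = 1*(-1/13) = -1/13)
(99 - 1*22)*481 + D(-9)/(-284) = (99 - 1*22)*481 - 1/13/(-284) = (99 - 22)*481 - 1/13*(-1/284) = 77*481 + 1/3692 = 37037 + 1/3692 = 136740605/3692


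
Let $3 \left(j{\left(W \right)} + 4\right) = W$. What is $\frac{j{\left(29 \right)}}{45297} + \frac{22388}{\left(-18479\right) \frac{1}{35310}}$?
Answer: $- \frac{107424591055337}{2511129789} \approx -42779.0$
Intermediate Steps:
$j{\left(W \right)} = -4 + \frac{W}{3}$
$\frac{j{\left(29 \right)}}{45297} + \frac{22388}{\left(-18479\right) \frac{1}{35310}} = \frac{-4 + \frac{1}{3} \cdot 29}{45297} + \frac{22388}{\left(-18479\right) \frac{1}{35310}} = \left(-4 + \frac{29}{3}\right) \frac{1}{45297} + \frac{22388}{\left(-18479\right) \frac{1}{35310}} = \frac{17}{3} \cdot \frac{1}{45297} + \frac{22388}{- \frac{18479}{35310}} = \frac{17}{135891} + 22388 \left(- \frac{35310}{18479}\right) = \frac{17}{135891} - \frac{790520280}{18479} = - \frac{107424591055337}{2511129789}$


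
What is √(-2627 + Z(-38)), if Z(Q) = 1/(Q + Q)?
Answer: I*√3793407/38 ≈ 51.254*I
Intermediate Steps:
Z(Q) = 1/(2*Q)
√(-2627 + Z(-38)) = √(-2627 + (½)/(-38)) = √(-2627 + (½)*(-1/38)) = √(-2627 - 1/76) = √(-199653/76) = I*√3793407/38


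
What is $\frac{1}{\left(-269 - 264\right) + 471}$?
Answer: $- \frac{1}{62} \approx -0.016129$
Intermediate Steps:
$\frac{1}{\left(-269 - 264\right) + 471} = \frac{1}{-533 + 471} = \frac{1}{-62} = - \frac{1}{62}$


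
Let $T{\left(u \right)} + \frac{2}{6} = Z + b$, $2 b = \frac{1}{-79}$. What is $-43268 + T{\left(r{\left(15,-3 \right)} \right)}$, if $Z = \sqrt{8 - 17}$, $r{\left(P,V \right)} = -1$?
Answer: $- \frac{20509193}{474} + 3 i \approx -43268.0 + 3.0 i$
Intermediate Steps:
$Z = 3 i$ ($Z = \sqrt{-9} = 3 i \approx 3.0 i$)
$b = - \frac{1}{158}$ ($b = \frac{1}{2 \left(-79\right)} = \frac{1}{2} \left(- \frac{1}{79}\right) = - \frac{1}{158} \approx -0.0063291$)
$T{\left(u \right)} = - \frac{161}{474} + 3 i$ ($T{\left(u \right)} = - \frac{1}{3} - \left(\frac{1}{158} - 3 i\right) = - \frac{161}{474} + 3 i$)
$-43268 + T{\left(r{\left(15,-3 \right)} \right)} = -43268 - \left(\frac{161}{474} - 3 i\right) = - \frac{20509193}{474} + 3 i$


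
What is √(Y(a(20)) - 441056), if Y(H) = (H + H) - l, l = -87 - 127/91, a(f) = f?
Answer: 6*I*√101425597/91 ≈ 664.02*I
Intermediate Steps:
l = -8044/91 (l = -87 - 127/91 = -8044/91 ≈ -88.396)
Y(H) = 8044/91 + 2*H (Y(H) = (H + H) - 1*(-8044/91) = 2*H + 8044/91 = 8044/91 + 2*H)
√(Y(a(20)) - 441056) = √((8044/91 + 2*20) - 441056) = √((8044/91 + 40) - 441056) = √(11684/91 - 441056) = √(-40124412/91) = 6*I*√101425597/91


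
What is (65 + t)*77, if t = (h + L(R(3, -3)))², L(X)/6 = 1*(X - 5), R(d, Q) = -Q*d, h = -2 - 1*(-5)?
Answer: 61138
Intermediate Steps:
h = 3 (h = -2 + 5 = 3)
R(d, Q) = -Q*d
L(X) = -30 + 6*X (L(X) = 6*(1*(X - 5)) = 6*(1*(-5 + X)) = 6*(-5 + X) = -30 + 6*X)
t = 729 (t = (3 + (-30 + 6*(-1*(-3)*3)))² = (3 + (-30 + 6*9))² = (3 + (-30 + 54))² = (3 + 24)² = 27² = 729)
(65 + t)*77 = (65 + 729)*77 = 794*77 = 61138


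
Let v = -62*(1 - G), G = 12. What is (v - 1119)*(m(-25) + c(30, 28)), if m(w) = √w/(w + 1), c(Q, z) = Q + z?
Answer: -25346 + 2185*I/24 ≈ -25346.0 + 91.042*I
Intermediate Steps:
m(w) = √w/(1 + w)
v = 682 (v = -62*(1 - 1*12) = -62*(1 - 12) = -62*(-11) = 682)
(v - 1119)*(m(-25) + c(30, 28)) = (682 - 1119)*(√(-25)/(1 - 25) + (30 + 28)) = -437*((5*I)/(-24) + 58) = -437*((5*I)*(-1/24) + 58) = -437*(-5*I/24 + 58) = -437*(58 - 5*I/24) = -25346 + 2185*I/24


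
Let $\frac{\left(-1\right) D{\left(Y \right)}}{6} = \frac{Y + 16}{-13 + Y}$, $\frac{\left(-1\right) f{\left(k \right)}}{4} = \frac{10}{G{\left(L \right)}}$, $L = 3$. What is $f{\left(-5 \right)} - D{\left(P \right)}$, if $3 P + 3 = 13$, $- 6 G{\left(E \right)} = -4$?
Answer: $-72$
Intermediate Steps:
$G{\left(E \right)} = \frac{2}{3}$ ($G{\left(E \right)} = \left(- \frac{1}{6}\right) \left(-4\right) = \frac{2}{3}$)
$f{\left(k \right)} = -60$ ($f{\left(k \right)} = - 4 \frac{10}{\frac{2}{3}} = - 4 \cdot 10 \cdot \frac{3}{2} = \left(-4\right) 15 = -60$)
$P = \frac{10}{3}$ ($P = -1 + \frac{1}{3} \cdot 13 = -1 + \frac{13}{3} = \frac{10}{3} \approx 3.3333$)
$D{\left(Y \right)} = - \frac{6 \left(16 + Y\right)}{-13 + Y}$ ($D{\left(Y \right)} = - 6 \frac{Y + 16}{-13 + Y} = - 6 \frac{16 + Y}{-13 + Y} = - \frac{6 \left(16 + Y\right)}{-13 + Y}$)
$f{\left(-5 \right)} - D{\left(P \right)} = -60 - \frac{6 \left(-16 - \frac{10}{3}\right)}{-13 + \frac{10}{3}} = -60 - \frac{6 \left(-16 - \frac{10}{3}\right)}{- \frac{29}{3}} = -60 - 6 \left(- \frac{3}{29}\right) \left(- \frac{58}{3}\right) = -60 - 12 = -72$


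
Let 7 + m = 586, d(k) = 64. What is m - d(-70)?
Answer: 515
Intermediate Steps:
m = 579 (m = -7 + 586 = 579)
m - d(-70) = 579 - 1*64 = 579 - 64 = 515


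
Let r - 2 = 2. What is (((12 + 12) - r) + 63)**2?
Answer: 6889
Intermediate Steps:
r = 4 (r = 2 + 2 = 4)
(((12 + 12) - r) + 63)**2 = (((12 + 12) - 1*4) + 63)**2 = ((24 - 4) + 63)**2 = (20 + 63)**2 = 83**2 = 6889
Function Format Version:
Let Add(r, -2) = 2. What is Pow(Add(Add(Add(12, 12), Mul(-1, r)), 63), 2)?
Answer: 6889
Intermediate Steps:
r = 4 (r = Add(2, 2) = 4)
Pow(Add(Add(Add(12, 12), Mul(-1, r)), 63), 2) = Pow(Add(Add(Add(12, 12), Mul(-1, 4)), 63), 2) = Pow(Add(Add(24, -4), 63), 2) = Pow(Add(20, 63), 2) = Pow(83, 2) = 6889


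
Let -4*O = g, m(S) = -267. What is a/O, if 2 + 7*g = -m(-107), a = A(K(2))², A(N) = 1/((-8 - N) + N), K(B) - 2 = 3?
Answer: -7/4240 ≈ -0.0016509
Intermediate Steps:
K(B) = 5 (K(B) = 2 + 3 = 5)
A(N) = -⅛ (A(N) = 1/(-8) = -⅛)
a = 1/64 (a = (-⅛)² = 1/64 ≈ 0.015625)
g = 265/7 (g = -2/7 + (-1*(-267))/7 = -2/7 + (⅐)*267 = -2/7 + 267/7 = 265/7 ≈ 37.857)
O = -265/28 (O = -¼*265/7 = -265/28 ≈ -9.4643)
a/O = 1/(64*(-265/28)) = (1/64)*(-28/265) = -7/4240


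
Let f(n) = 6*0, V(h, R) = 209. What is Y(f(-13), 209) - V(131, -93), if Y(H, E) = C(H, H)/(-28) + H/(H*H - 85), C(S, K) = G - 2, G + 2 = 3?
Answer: -5851/28 ≈ -208.96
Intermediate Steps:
G = 1 (G = -2 + 3 = 1)
f(n) = 0
C(S, K) = -1 (C(S, K) = 1 - 2 = -1)
Y(H, E) = 1/28 + H/(-85 + H**2) (Y(H, E) = -1/(-28) + H/(H*H - 85) = -1*(-1/28) + H/(H**2 - 85) = 1/28 + H/(-85 + H**2))
Y(f(-13), 209) - V(131, -93) = (-85 + 0**2 + 28*0)/(28*(-85 + 0**2)) - 1*209 = (-85 + 0 + 0)/(28*(-85 + 0)) - 209 = (1/28)*(-85)/(-85) - 209 = (1/28)*(-1/85)*(-85) - 209 = 1/28 - 209 = -5851/28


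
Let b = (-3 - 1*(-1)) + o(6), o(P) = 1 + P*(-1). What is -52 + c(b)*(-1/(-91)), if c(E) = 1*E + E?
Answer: -678/13 ≈ -52.154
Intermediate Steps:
o(P) = 1 - P
b = -7 (b = (-3 - 1*(-1)) + (1 - 1*6) = (-3 + 1) + (1 - 6) = -2 - 5 = -7)
c(E) = 2*E (c(E) = E + E = 2*E)
-52 + c(b)*(-1/(-91)) = -52 + (2*(-7))*(-1/(-91)) = -52 - (-14)*(-1)/91 = -52 - 14*1/91 = -52 - 2/13 = -678/13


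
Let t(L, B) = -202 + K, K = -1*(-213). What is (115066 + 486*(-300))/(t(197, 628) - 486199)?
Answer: 15367/243094 ≈ 0.063214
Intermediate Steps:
K = 213
t(L, B) = 11 (t(L, B) = -202 + 213 = 11)
(115066 + 486*(-300))/(t(197, 628) - 486199) = (115066 + 486*(-300))/(11 - 486199) = (115066 - 145800)/(-486188) = -30734*(-1/486188) = 15367/243094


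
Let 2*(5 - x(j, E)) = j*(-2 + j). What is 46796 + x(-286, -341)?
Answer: 5617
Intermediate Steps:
x(j, E) = 5 - j*(-2 + j)/2
46796 + x(-286, -341) = 46796 + (5 - 286 - ½*(-286)²) = 46796 + (5 - 286 - ½*81796) = 46796 + (5 - 286 - 40898) = 46796 - 41179 = 5617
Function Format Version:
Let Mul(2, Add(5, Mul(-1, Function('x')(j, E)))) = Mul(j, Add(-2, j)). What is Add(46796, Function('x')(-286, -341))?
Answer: 5617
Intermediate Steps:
Function('x')(j, E) = Add(5, Mul(Rational(-1, 2), j, Add(-2, j))) (Function('x')(j, E) = Add(5, Mul(Rational(-1, 2), Mul(j, Add(-2, j)))) = Add(5, Mul(Rational(-1, 2), j, Add(-2, j))))
Add(46796, Function('x')(-286, -341)) = Add(46796, Add(5, -286, Mul(Rational(-1, 2), Pow(-286, 2)))) = Add(46796, Add(5, -286, Mul(Rational(-1, 2), 81796))) = Add(46796, Add(5, -286, -40898)) = Add(46796, -41179) = 5617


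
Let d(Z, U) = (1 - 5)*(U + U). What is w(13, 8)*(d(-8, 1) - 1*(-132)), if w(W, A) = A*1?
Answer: 992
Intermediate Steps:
w(W, A) = A
d(Z, U) = -8*U
w(13, 8)*(d(-8, 1) - 1*(-132)) = 8*(-8*1 - 1*(-132)) = 8*(-8 + 132) = 8*124 = 992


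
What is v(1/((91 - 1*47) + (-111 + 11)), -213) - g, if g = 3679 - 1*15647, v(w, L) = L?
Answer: 11755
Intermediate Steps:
g = -11968 (g = 3679 - 15647 = -11968)
v(1/((91 - 1*47) + (-111 + 11)), -213) - g = -213 - 1*(-11968) = -213 + 11968 = 11755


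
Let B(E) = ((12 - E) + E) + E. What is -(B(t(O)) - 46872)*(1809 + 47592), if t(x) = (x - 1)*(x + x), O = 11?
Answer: 2304062640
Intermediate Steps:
t(x) = 2*x*(-1 + x) (t(x) = (-1 + x)*(2*x) = 2*x*(-1 + x))
B(E) = 12 + E
-(B(t(O)) - 46872)*(1809 + 47592) = -((12 + 2*11*(-1 + 11)) - 46872)*(1809 + 47592) = -((12 + 2*11*10) - 46872)*49401 = -((12 + 220) - 46872)*49401 = -(232 - 46872)*49401 = -(-46640)*49401 = -1*(-2304062640) = 2304062640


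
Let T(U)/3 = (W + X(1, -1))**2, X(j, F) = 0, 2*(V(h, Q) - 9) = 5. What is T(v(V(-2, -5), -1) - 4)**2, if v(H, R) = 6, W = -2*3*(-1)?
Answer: 11664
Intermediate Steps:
V(h, Q) = 23/2 (V(h, Q) = 9 + (1/2)*5 = 9 + 5/2 = 23/2)
W = 6 (W = -6*(-1) = 6)
T(U) = 108 (T(U) = 3*(6 + 0)**2 = 3*6**2 = 3*36 = 108)
T(v(V(-2, -5), -1) - 4)**2 = 108**2 = 11664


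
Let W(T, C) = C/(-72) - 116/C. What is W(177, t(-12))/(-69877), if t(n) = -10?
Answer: -2113/12577860 ≈ -0.00016799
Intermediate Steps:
W(T, C) = -116/C - C/72 (W(T, C) = C*(-1/72) - 116/C = -C/72 - 116/C = -116/C - C/72)
W(177, t(-12))/(-69877) = (-116/(-10) - 1/72*(-10))/(-69877) = (-116*(-1/10) + 5/36)*(-1/69877) = (58/5 + 5/36)*(-1/69877) = (2113/180)*(-1/69877) = -2113/12577860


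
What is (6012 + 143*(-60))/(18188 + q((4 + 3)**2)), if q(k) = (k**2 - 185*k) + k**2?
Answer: -2568/13925 ≈ -0.18442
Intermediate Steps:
q(k) = -185*k + 2*k**2
(6012 + 143*(-60))/(18188 + q((4 + 3)**2)) = (6012 + 143*(-60))/(18188 + (4 + 3)**2*(-185 + 2*(4 + 3)**2)) = (6012 - 8580)/(18188 + 7**2*(-185 + 2*7**2)) = -2568/(18188 + 49*(-185 + 2*49)) = -2568/(18188 + 49*(-185 + 98)) = -2568/(18188 + 49*(-87)) = -2568/(18188 - 4263) = -2568/13925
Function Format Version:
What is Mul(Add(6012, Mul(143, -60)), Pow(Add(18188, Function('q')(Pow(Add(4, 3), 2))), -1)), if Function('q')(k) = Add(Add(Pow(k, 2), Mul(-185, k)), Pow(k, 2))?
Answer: Rational(-2568, 13925) ≈ -0.18442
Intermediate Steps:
Function('q')(k) = Add(Mul(-185, k), Mul(2, Pow(k, 2)))
Mul(Add(6012, Mul(143, -60)), Pow(Add(18188, Function('q')(Pow(Add(4, 3), 2))), -1)) = Mul(Add(6012, Mul(143, -60)), Pow(Add(18188, Mul(Pow(Add(4, 3), 2), Add(-185, Mul(2, Pow(Add(4, 3), 2))))), -1)) = Mul(Add(6012, -8580), Pow(Add(18188, Mul(Pow(7, 2), Add(-185, Mul(2, Pow(7, 2))))), -1)) = Mul(-2568, Pow(Add(18188, Mul(49, Add(-185, Mul(2, 49)))), -1)) = Mul(-2568, Pow(Add(18188, Mul(49, Add(-185, 98))), -1)) = Mul(-2568, Pow(Add(18188, Mul(49, -87)), -1)) = Mul(-2568, Pow(Add(18188, -4263), -1)) = Mul(-2568, Pow(13925, -1)) = Mul(-2568, Rational(1, 13925)) = Rational(-2568, 13925)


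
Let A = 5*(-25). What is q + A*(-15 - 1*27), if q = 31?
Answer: 5281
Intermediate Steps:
A = -125
q + A*(-15 - 1*27) = 31 - 125*(-15 - 1*27) = 31 - 125*(-15 - 27) = 31 - 125*(-42) = 31 + 5250 = 5281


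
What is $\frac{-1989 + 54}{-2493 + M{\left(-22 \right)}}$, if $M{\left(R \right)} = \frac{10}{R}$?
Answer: $\frac{21285}{27428} \approx 0.77603$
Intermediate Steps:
$\frac{-1989 + 54}{-2493 + M{\left(-22 \right)}} = \frac{-1989 + 54}{-2493 + \frac{10}{-22}} = - \frac{1935}{-2493 + 10 \left(- \frac{1}{22}\right)} = - \frac{1935}{-2493 - \frac{5}{11}} = - \frac{1935}{- \frac{27428}{11}} = \left(-1935\right) \left(- \frac{11}{27428}\right) = \frac{21285}{27428}$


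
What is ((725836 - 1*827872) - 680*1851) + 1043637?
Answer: -317079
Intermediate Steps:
((725836 - 1*827872) - 680*1851) + 1043637 = ((725836 - 827872) - 1258680) + 1043637 = (-102036 - 1258680) + 1043637 = -1360716 + 1043637 = -317079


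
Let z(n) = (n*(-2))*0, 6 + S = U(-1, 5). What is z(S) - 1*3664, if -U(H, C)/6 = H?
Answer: -3664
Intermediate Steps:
U(H, C) = -6*H
S = 0 (S = -6 - 6*(-1) = -6 + 6 = 0)
z(n) = 0 (z(n) = -2*n*0 = 0)
z(S) - 1*3664 = 0 - 1*3664 = 0 - 3664 = -3664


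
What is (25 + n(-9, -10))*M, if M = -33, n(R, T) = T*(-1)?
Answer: -1155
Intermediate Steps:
n(R, T) = -T
(25 + n(-9, -10))*M = (25 - 1*(-10))*(-33) = (25 + 10)*(-33) = 35*(-33) = -1155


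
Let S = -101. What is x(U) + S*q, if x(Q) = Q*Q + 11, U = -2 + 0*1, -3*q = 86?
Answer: 8731/3 ≈ 2910.3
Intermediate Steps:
q = -86/3 (q = -⅓*86 = -86/3 ≈ -28.667)
U = -2 (U = -2 + 0 = -2)
x(Q) = 11 + Q² (x(Q) = Q² + 11 = 11 + Q²)
x(U) + S*q = (11 + (-2)²) - 101*(-86/3) = (11 + 4) + 8686/3 = 15 + 8686/3 = 8731/3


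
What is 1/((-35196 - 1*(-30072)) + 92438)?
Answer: 1/87314 ≈ 1.1453e-5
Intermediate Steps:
1/((-35196 - 1*(-30072)) + 92438) = 1/((-35196 + 30072) + 92438) = 1/(-5124 + 92438) = 1/87314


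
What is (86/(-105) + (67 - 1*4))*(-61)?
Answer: -398269/105 ≈ -3793.0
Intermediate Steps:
(86/(-105) + (67 - 1*4))*(-61) = (86*(-1/105) + (67 - 4))*(-61) = (-86/105 + 63)*(-61) = (6529/105)*(-61) = -398269/105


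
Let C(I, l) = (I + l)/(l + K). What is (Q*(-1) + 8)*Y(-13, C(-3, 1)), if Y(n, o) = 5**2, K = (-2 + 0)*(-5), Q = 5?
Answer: 75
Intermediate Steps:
K = 10 (K = -2*(-5) = 10)
C(I, l) = (I + l)/(10 + l) (C(I, l) = (I + l)/(l + 10) = (I + l)/(10 + l))
Y(n, o) = 25
(Q*(-1) + 8)*Y(-13, C(-3, 1)) = (5*(-1) + 8)*25 = (-5 + 8)*25 = 3*25 = 75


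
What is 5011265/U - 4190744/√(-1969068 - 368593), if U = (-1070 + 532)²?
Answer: 5011265/289444 + 4190744*I*√2337661/2337661 ≈ 17.313 + 2740.9*I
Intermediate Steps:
U = 289444 (U = (-538)² = 289444)
5011265/U - 4190744/√(-1969068 - 368593) = 5011265/289444 - 4190744/√(-1969068 - 368593) = 5011265*(1/289444) - 4190744*(-I*√2337661/2337661) = 5011265/289444 - 4190744*(-I*√2337661/2337661) = 5011265/289444 - (-4190744)*I*√2337661/2337661 = 5011265/289444 + 4190744*I*√2337661/2337661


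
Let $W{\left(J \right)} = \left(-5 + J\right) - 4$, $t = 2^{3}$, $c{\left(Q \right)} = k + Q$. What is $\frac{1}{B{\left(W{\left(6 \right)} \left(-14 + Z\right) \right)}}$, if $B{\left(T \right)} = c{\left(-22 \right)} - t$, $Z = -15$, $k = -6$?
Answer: $- \frac{1}{36} \approx -0.027778$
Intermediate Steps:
$c{\left(Q \right)} = -6 + Q$
$t = 8$
$W{\left(J \right)} = -9 + J$
$B{\left(T \right)} = -36$ ($B{\left(T \right)} = \left(-6 - 22\right) - 8 = -28 - 8 = -36$)
$\frac{1}{B{\left(W{\left(6 \right)} \left(-14 + Z\right) \right)}} = \frac{1}{-36} = - \frac{1}{36}$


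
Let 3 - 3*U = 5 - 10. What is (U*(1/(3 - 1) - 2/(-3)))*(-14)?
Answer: -392/9 ≈ -43.556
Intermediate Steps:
U = 8/3 (U = 1 - (5 - 10)/3 = 1 - 1/3*(-5) = 1 + 5/3 = 8/3 ≈ 2.6667)
(U*(1/(3 - 1) - 2/(-3)))*(-14) = (8*(1/(3 - 1) - 2/(-3))/3)*(-14) = (8*(1/2 - 2*(-1/3))/3)*(-14) = (8*(1*(1/2) + 2/3)/3)*(-14) = (8*(1/2 + 2/3)/3)*(-14) = ((8/3)*(7/6))*(-14) = (28/9)*(-14) = -392/9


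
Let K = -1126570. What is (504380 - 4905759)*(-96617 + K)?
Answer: 5383709574873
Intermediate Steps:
(504380 - 4905759)*(-96617 + K) = (504380 - 4905759)*(-96617 - 1126570) = -4401379*(-1223187) = 5383709574873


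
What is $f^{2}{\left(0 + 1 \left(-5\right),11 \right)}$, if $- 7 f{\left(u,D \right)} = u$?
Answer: $\frac{25}{49} \approx 0.5102$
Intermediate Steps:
$f{\left(u,D \right)} = - \frac{u}{7}$
$f^{2}{\left(0 + 1 \left(-5\right),11 \right)} = \left(- \frac{0 + 1 \left(-5\right)}{7}\right)^{2} = \left(- \frac{0 - 5}{7}\right)^{2} = \left(\left(- \frac{1}{7}\right) \left(-5\right)\right)^{2} = \left(\frac{5}{7}\right)^{2} = \frac{25}{49}$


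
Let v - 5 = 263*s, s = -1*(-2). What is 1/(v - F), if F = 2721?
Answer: -1/2190 ≈ -0.00045662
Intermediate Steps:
s = 2
v = 531 (v = 5 + 263*2 = 5 + 526 = 531)
1/(v - F) = 1/(531 - 1*2721) = 1/(531 - 2721) = 1/(-2190) = -1/2190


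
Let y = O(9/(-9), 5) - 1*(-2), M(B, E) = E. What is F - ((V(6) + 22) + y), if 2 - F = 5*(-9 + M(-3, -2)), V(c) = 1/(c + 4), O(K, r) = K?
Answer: 339/10 ≈ 33.900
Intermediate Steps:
V(c) = 1/(4 + c)
y = 1 (y = 9/(-9) - 1*(-2) = 9*(-⅑) + 2 = -1 + 2 = 1)
F = 57 (F = 2 - 5*(-9 - 2) = 2 - 5*(-11) = 2 - 1*(-55) = 2 + 55 = 57)
F - ((V(6) + 22) + y) = 57 - ((1/(4 + 6) + 22) + 1) = 57 - ((1/10 + 22) + 1) = 57 - ((⅒ + 22) + 1) = 57 - (221/10 + 1) = 57 - 1*231/10 = 57 - 231/10 = 339/10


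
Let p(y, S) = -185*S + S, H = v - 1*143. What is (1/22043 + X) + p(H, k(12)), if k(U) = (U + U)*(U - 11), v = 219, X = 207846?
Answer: 4484207491/22043 ≈ 2.0343e+5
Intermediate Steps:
k(U) = 2*U*(-11 + U) (k(U) = (2*U)*(-11 + U) = 2*U*(-11 + U))
H = 76 (H = 219 - 1*143 = 219 - 143 = 76)
p(y, S) = -184*S
(1/22043 + X) + p(H, k(12)) = (1/22043 + 207846) - 368*12*(-11 + 12) = (1/22043 + 207846) - 368*12 = 4581549379/22043 - 184*24 = 4581549379/22043 - 4416 = 4484207491/22043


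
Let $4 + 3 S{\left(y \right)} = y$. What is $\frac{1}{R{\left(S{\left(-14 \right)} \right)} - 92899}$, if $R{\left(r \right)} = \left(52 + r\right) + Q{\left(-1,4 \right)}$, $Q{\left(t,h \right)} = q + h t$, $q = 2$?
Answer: $- \frac{1}{92855} \approx -1.0769 \cdot 10^{-5}$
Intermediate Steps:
$S{\left(y \right)} = - \frac{4}{3} + \frac{y}{3}$
$Q{\left(t,h \right)} = 2 + h t$
$R{\left(r \right)} = 50 + r$ ($R{\left(r \right)} = \left(52 + r\right) + \left(2 + 4 \left(-1\right)\right) = \left(52 + r\right) + \left(2 - 4\right) = \left(52 + r\right) - 2 = 50 + r$)
$\frac{1}{R{\left(S{\left(-14 \right)} \right)} - 92899} = \frac{1}{\left(50 + \left(- \frac{4}{3} + \frac{1}{3} \left(-14\right)\right)\right) - 92899} = \frac{1}{\left(50 - 6\right) - 92899} = \frac{1}{44 - 92899} = \frac{1}{-92855} = - \frac{1}{92855}$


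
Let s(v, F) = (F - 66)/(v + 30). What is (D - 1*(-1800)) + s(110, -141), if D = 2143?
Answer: 551813/140 ≈ 3941.5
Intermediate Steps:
s(v, F) = (-66 + F)/(30 + v)
(D - 1*(-1800)) + s(110, -141) = (2143 - 1*(-1800)) + (-66 - 141)/(30 + 110) = (2143 + 1800) - 207/140 = 3943 + (1/140)*(-207) = 3943 - 207/140 = 551813/140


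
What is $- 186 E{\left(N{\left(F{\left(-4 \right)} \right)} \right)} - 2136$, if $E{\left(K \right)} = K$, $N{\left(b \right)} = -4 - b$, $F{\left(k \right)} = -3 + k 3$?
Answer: $-4182$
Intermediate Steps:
$F{\left(k \right)} = -3 + 3 k$
$- 186 E{\left(N{\left(F{\left(-4 \right)} \right)} \right)} - 2136 = - 186 \left(-4 - \left(-3 + 3 \left(-4\right)\right)\right) - 2136 = - 186 \left(-4 - \left(-3 - 12\right)\right) - 2136 = - 186 \left(-4 - -15\right) - 2136 = - 186 \left(-4 + 15\right) - 2136 = \left(-186\right) 11 - 2136 = -2046 - 2136 = -4182$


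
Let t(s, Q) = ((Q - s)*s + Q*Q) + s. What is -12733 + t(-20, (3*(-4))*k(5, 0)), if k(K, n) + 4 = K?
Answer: -12769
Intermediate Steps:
k(K, n) = -4 + K
t(s, Q) = s + Q² + s*(Q - s) (t(s, Q) = (s*(Q - s) + Q²) + s = (Q² + s*(Q - s)) + s = s + Q² + s*(Q - s))
-12733 + t(-20, (3*(-4))*k(5, 0)) = -12733 + (-20 + ((3*(-4))*(-4 + 5))² - 1*(-20)² + ((3*(-4))*(-4 + 5))*(-20)) = -12733 + (-20 + (-12*1)² - 1*400 - 12*1*(-20)) = -12733 + (-20 + (-12)² - 400 - 12*(-20)) = -12733 + (-20 + 144 - 400 + 240) = -12733 - 36 = -12769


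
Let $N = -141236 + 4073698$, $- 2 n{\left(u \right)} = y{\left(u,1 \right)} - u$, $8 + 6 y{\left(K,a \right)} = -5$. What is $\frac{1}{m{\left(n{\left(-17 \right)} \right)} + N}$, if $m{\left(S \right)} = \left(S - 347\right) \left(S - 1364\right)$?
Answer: $\frac{144}{636266149} \approx 2.2632 \cdot 10^{-7}$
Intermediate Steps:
$y{\left(K,a \right)} = - \frac{13}{6}$ ($y{\left(K,a \right)} = - \frac{4}{3} + \frac{1}{6} \left(-5\right) = - \frac{4}{3} - \frac{5}{6} = - \frac{13}{6}$)
$n{\left(u \right)} = \frac{13}{12} + \frac{u}{2}$ ($n{\left(u \right)} = - \frac{- \frac{13}{6} - u}{2} = \frac{13}{12} + \frac{u}{2}$)
$m{\left(S \right)} = \left(-1364 + S\right) \left(-347 + S\right)$ ($m{\left(S \right)} = \left(-347 + S\right) \left(-1364 + S\right) = \left(-1364 + S\right) \left(-347 + S\right)$)
$N = 3932462$
$\frac{1}{m{\left(n{\left(-17 \right)} \right)} + N} = \frac{1}{\left(473308 + \left(\frac{13}{12} + \frac{1}{2} \left(-17\right)\right)^{2} - 1711 \left(\frac{13}{12} + \frac{1}{2} \left(-17\right)\right)\right) + 3932462} = \frac{1}{\left(473308 + \left(\frac{13}{12} - \frac{17}{2}\right)^{2} - 1711 \left(\frac{13}{12} - \frac{17}{2}\right)\right) + 3932462} = \frac{1}{\left(473308 + \left(- \frac{89}{12}\right)^{2} - - \frac{152279}{12}\right) + 3932462} = \frac{1}{\left(473308 + \frac{7921}{144} + \frac{152279}{12}\right) + 3932462} = \frac{1}{\frac{69991621}{144} + 3932462} = \frac{1}{\frac{636266149}{144}} = \frac{144}{636266149}$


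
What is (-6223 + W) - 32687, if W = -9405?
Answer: -48315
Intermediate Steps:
(-6223 + W) - 32687 = (-6223 - 9405) - 32687 = -15628 - 32687 = -48315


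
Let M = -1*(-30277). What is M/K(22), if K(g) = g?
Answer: 30277/22 ≈ 1376.2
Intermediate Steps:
M = 30277
M/K(22) = 30277/22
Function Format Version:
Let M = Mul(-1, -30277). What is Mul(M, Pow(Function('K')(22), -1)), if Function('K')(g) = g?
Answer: Rational(30277, 22) ≈ 1376.2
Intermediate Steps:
M = 30277
Mul(M, Pow(Function('K')(22), -1)) = Mul(30277, Pow(22, -1)) = Mul(30277, Rational(1, 22)) = Rational(30277, 22)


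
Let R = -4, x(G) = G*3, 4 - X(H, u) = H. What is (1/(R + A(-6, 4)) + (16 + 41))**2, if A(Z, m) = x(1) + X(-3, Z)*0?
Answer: 3136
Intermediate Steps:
X(H, u) = 4 - H
x(G) = 3*G
A(Z, m) = 3 (A(Z, m) = 3*1 + (4 - 1*(-3))*0 = 3 + (4 + 3)*0 = 3 + 7*0 = 3 + 0 = 3)
(1/(R + A(-6, 4)) + (16 + 41))**2 = (1/(-4 + 3) + (16 + 41))**2 = (1/(-1) + 57)**2 = (-1 + 57)**2 = 56**2 = 3136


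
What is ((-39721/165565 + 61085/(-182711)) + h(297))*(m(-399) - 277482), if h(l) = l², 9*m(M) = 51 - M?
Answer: -740286538399359311528/30250546715 ≈ -2.4472e+10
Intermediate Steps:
m(M) = 17/3 - M/9 (m(M) = (51 - M)/9 = 17/3 - M/9)
((-39721/165565 + 61085/(-182711)) + h(297))*(m(-399) - 277482) = ((-39721/165565 + 61085/(-182711)) + 297²)*((17/3 - ⅑*(-399)) - 277482) = ((-39721*1/165565 + 61085*(-1/182711)) + 88209)*((17/3 + 133/3) - 277482) = ((-39721/165565 - 61085/182711) + 88209)*(50 - 277482) = (-17371001656/30250546715 + 88209)*(-277432) = (2668353104181779/30250546715)*(-277432) = -740286538399359311528/30250546715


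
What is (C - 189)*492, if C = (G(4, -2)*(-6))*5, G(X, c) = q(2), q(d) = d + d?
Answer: -152028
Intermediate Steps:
q(d) = 2*d
G(X, c) = 4 (G(X, c) = 2*2 = 4)
C = -120 (C = (4*(-6))*5 = -24*5 = -120)
(C - 189)*492 = (-120 - 189)*492 = -309*492 = -152028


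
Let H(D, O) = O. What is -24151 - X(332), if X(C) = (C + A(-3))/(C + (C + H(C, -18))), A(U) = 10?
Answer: -410576/17 ≈ -24152.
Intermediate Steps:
X(C) = (10 + C)/(-18 + 2*C) (X(C) = (C + 10)/(C + (C - 18)) = (10 + C)/(C + (-18 + C)) = (10 + C)/(-18 + 2*C))
-24151 - X(332) = -24151 - (10 + 332)/(2*(-9 + 332)) = -24151 - 342/(2*323) = -24151 - 1*9/17 = -24151 - 9/17 = -410576/17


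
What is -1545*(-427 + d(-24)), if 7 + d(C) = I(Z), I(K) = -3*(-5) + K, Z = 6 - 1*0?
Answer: 638085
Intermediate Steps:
Z = 6 (Z = 6 + 0 = 6)
I(K) = 15 + K
d(C) = 14 (d(C) = -7 + (15 + 6) = -7 + 21 = 14)
-1545*(-427 + d(-24)) = -1545*(-427 + 14) = -1545*(-413) = 638085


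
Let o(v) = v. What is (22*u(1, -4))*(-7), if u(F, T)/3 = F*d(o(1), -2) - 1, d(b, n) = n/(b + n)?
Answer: -462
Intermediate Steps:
u(F, T) = -3 + 6*F (u(F, T) = 3*(F*(-2/(1 - 2)) - 1) = 3*(F*(-2/(-1)) - 1) = 3*(F*(-2*(-1)) - 1) = 3*(F*2 - 1) = 3*(2*F - 1) = 3*(-1 + 2*F) = -3 + 6*F)
(22*u(1, -4))*(-7) = (22*(-3 + 6*1))*(-7) = (22*(-3 + 6))*(-7) = (22*3)*(-7) = 66*(-7) = -462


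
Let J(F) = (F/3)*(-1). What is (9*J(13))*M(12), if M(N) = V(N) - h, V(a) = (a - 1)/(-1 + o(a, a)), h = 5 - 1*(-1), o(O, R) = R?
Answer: 195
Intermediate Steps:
h = 6 (h = 5 + 1 = 6)
V(a) = 1 (V(a) = (a - 1)/(-1 + a) = (-1 + a)/(-1 + a) = 1)
J(F) = -F/3 (J(F) = (F*(⅓))*(-1) = (F/3)*(-1) = -F/3)
M(N) = -5 (M(N) = 1 - 1*6 = 1 - 6 = -5)
(9*J(13))*M(12) = (9*(-⅓*13))*(-5) = (9*(-13/3))*(-5) = -39*(-5) = 195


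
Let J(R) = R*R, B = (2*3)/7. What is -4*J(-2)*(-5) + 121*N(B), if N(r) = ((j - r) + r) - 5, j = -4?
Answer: -1009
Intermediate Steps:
B = 6/7 (B = 6*(1/7) = 6/7 ≈ 0.85714)
J(R) = R**2
N(r) = -9 (N(r) = ((-4 - r) + r) - 5 = -4 - 5 = -9)
-4*J(-2)*(-5) + 121*N(B) = -4*(-2)**2*(-5) + 121*(-9) = -4*4*(-5) - 1089 = -16*(-5) - 1089 = 80 - 1089 = -1009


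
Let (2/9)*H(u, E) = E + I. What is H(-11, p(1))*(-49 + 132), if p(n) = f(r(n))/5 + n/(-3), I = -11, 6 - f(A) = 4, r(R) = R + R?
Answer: -20418/5 ≈ -4083.6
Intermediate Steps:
r(R) = 2*R
f(A) = 2 (f(A) = 6 - 1*4 = 6 - 4 = 2)
p(n) = ⅖ - n/3 (p(n) = 2/5 + n/(-3) = 2*(⅕) + n*(-⅓) = ⅖ - n/3)
H(u, E) = -99/2 + 9*E/2 (H(u, E) = 9*(E - 11)/2 = 9*(-11 + E)/2 = -99/2 + 9*E/2)
H(-11, p(1))*(-49 + 132) = (-99/2 + 9*(⅖ - ⅓*1)/2)*(-49 + 132) = (-99/2 + 9*(⅖ - ⅓)/2)*83 = (-99/2 + (9/2)*(1/15))*83 = (-99/2 + 3/10)*83 = -246/5*83 = -20418/5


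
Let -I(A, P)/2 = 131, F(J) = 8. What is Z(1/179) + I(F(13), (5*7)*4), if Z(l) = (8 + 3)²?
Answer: -141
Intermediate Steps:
I(A, P) = -262 (I(A, P) = -2*131 = -262)
Z(l) = 121 (Z(l) = 11² = 121)
Z(1/179) + I(F(13), (5*7)*4) = 121 - 262 = -141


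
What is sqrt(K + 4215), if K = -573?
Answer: sqrt(3642) ≈ 60.349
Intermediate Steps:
sqrt(K + 4215) = sqrt(-573 + 4215) = sqrt(3642)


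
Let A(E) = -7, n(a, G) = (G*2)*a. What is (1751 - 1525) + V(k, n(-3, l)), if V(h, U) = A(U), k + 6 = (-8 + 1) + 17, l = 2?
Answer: 219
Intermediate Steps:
n(a, G) = 2*G*a (n(a, G) = (2*G)*a = 2*G*a)
k = 4 (k = -6 + ((-8 + 1) + 17) = -6 + (-7 + 17) = -6 + 10 = 4)
V(h, U) = -7
(1751 - 1525) + V(k, n(-3, l)) = (1751 - 1525) - 7 = 226 - 7 = 219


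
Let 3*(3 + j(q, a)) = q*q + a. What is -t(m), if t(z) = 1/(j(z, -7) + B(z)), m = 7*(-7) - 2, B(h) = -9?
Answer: -3/2558 ≈ -0.0011728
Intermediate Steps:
j(q, a) = -3 + a/3 + q²/3 (j(q, a) = -3 + (q*q + a)/3 = -3 + (q² + a)/3 = -3 + (a + q²)/3 = -3 + (a/3 + q²/3) = -3 + a/3 + q²/3)
m = -51 (m = -49 - 2 = -51)
t(z) = 1/(-43/3 + z²/3) (t(z) = 1/((-3 + (⅓)*(-7) + z²/3) - 9) = 1/((-3 - 7/3 + z²/3) - 9) = 1/((-16/3 + z²/3) - 9) = 1/(-43/3 + z²/3))
-t(m) = -3/(-43 + (-51)²) = -3/(-43 + 2601) = -3/2558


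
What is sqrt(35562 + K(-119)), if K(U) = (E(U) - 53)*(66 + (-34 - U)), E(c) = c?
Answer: sqrt(9590) ≈ 97.929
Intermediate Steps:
K(U) = (-53 + U)*(32 - U) (K(U) = (U - 53)*(66 + (-34 - U)) = (-53 + U)*(32 - U))
sqrt(35562 + K(-119)) = sqrt(35562 + (-1696 - 1*(-119)**2 + 85*(-119))) = sqrt(35562 + (-1696 - 1*14161 - 10115)) = sqrt(35562 + (-1696 - 14161 - 10115)) = sqrt(35562 - 25972) = sqrt(9590)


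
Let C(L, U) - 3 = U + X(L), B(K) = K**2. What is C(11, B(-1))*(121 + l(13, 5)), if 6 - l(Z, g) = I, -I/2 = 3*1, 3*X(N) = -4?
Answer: 1064/3 ≈ 354.67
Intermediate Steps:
X(N) = -4/3 (X(N) = (1/3)*(-4) = -4/3)
I = -6 ≈ -6.0000
l(Z, g) = 12 (l(Z, g) = 6 - 1*(-6) = 6 + 6 = 12)
C(L, U) = 5/3 + U (C(L, U) = 3 + (U - 4/3) = 3 + (-4/3 + U) = 5/3 + U)
C(11, B(-1))*(121 + l(13, 5)) = (5/3 + (-1)**2)*(121 + 12) = (5/3 + 1)*133 = (8/3)*133 = 1064/3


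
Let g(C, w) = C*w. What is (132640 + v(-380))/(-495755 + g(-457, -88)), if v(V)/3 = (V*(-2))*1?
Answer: -134920/455539 ≈ -0.29618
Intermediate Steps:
v(V) = -6*V (v(V) = 3*((V*(-2))*1) = 3*(-2*V*1) = 3*(-2*V) = -6*V)
(132640 + v(-380))/(-495755 + g(-457, -88)) = (132640 - 6*(-380))/(-495755 - 457*(-88)) = (132640 + 2280)/(-495755 + 40216) = 134920/(-455539) = 134920*(-1/455539) = -134920/455539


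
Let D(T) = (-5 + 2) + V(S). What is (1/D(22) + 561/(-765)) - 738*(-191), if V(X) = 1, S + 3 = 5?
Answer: 4228703/30 ≈ 1.4096e+5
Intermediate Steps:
S = 2 (S = -3 + 5 = 2)
D(T) = -2 (D(T) = (-5 + 2) + 1 = -3 + 1 = -2)
(1/D(22) + 561/(-765)) - 738*(-191) = (1/(-2) + 561/(-765)) - 738*(-191) = (1*(-½) + 561*(-1/765)) + 140958 = (-½ - 11/15) + 140958 = -37/30 + 140958 = 4228703/30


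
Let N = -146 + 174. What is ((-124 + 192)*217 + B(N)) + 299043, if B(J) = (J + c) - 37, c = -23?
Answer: 313767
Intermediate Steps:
N = 28
B(J) = -60 + J (B(J) = (J - 23) - 37 = (-23 + J) - 37 = -60 + J)
((-124 + 192)*217 + B(N)) + 299043 = ((-124 + 192)*217 + (-60 + 28)) + 299043 = (68*217 - 32) + 299043 = (14756 - 32) + 299043 = 14724 + 299043 = 313767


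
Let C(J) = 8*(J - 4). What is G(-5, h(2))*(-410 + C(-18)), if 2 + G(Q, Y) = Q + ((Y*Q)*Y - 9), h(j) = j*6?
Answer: 431296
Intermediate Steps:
C(J) = -32 + 8*J (C(J) = 8*(-4 + J) = -32 + 8*J)
h(j) = 6*j
G(Q, Y) = -11 + Q + Q*Y**2 (G(Q, Y) = -2 + (Q + ((Y*Q)*Y - 9)) = -2 + (Q + ((Q*Y)*Y - 9)) = -2 + (Q + (Q*Y**2 - 9)) = -2 + (Q + (-9 + Q*Y**2)) = -2 + (-9 + Q + Q*Y**2) = -11 + Q + Q*Y**2)
G(-5, h(2))*(-410 + C(-18)) = (-11 - 5 - 5*(6*2)**2)*(-410 + (-32 + 8*(-18))) = (-11 - 5 - 5*12**2)*(-410 + (-32 - 144)) = (-11 - 5 - 5*144)*(-410 - 176) = (-11 - 5 - 720)*(-586) = -736*(-586) = 431296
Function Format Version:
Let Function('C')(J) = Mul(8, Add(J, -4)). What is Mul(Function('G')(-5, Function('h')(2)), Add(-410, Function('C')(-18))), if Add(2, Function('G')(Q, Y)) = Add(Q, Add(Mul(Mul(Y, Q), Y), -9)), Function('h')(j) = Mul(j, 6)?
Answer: 431296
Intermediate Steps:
Function('C')(J) = Add(-32, Mul(8, J)) (Function('C')(J) = Mul(8, Add(-4, J)) = Add(-32, Mul(8, J)))
Function('h')(j) = Mul(6, j)
Function('G')(Q, Y) = Add(-11, Q, Mul(Q, Pow(Y, 2))) (Function('G')(Q, Y) = Add(-2, Add(Q, Add(Mul(Mul(Y, Q), Y), -9))) = Add(-2, Add(Q, Add(Mul(Mul(Q, Y), Y), -9))) = Add(-2, Add(Q, Add(Mul(Q, Pow(Y, 2)), -9))) = Add(-2, Add(Q, Add(-9, Mul(Q, Pow(Y, 2))))) = Add(-2, Add(-9, Q, Mul(Q, Pow(Y, 2)))) = Add(-11, Q, Mul(Q, Pow(Y, 2))))
Mul(Function('G')(-5, Function('h')(2)), Add(-410, Function('C')(-18))) = Mul(Add(-11, -5, Mul(-5, Pow(Mul(6, 2), 2))), Add(-410, Add(-32, Mul(8, -18)))) = Mul(Add(-11, -5, Mul(-5, Pow(12, 2))), Add(-410, Add(-32, -144))) = Mul(Add(-11, -5, Mul(-5, 144)), Add(-410, -176)) = Mul(Add(-11, -5, -720), -586) = Mul(-736, -586) = 431296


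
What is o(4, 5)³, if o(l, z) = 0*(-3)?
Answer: 0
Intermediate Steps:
o(l, z) = 0
o(4, 5)³ = 0³ = 0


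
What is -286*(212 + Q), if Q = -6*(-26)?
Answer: -105248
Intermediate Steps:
Q = 156
-286*(212 + Q) = -286*(212 + 156) = -286*368 = -105248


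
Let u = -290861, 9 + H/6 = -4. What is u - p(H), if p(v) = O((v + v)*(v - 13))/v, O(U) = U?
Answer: -290679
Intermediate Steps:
H = -78 (H = -54 + 6*(-4) = -54 - 24 = -78)
p(v) = -26 + 2*v (p(v) = ((v + v)*(v - 13))/v = ((2*v)*(-13 + v))/v = (2*v*(-13 + v))/v = -26 + 2*v)
u - p(H) = -290861 - (-26 + 2*(-78)) = -290861 - (-26 - 156) = -290861 - 1*(-182) = -290861 + 182 = -290679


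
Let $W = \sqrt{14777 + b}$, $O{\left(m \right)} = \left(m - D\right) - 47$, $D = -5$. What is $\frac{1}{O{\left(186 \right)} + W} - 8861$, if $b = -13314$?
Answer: $- \frac{170777909}{19273} - \frac{\sqrt{1463}}{19273} \approx -8861.0$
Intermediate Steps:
$O{\left(m \right)} = -42 + m$ ($O{\left(m \right)} = \left(m - -5\right) - 47 = \left(m + 5\right) - 47 = \left(5 + m\right) - 47 = -42 + m$)
$W = \sqrt{1463}$ ($W = \sqrt{14777 - 13314} = \sqrt{1463} \approx 38.249$)
$\frac{1}{O{\left(186 \right)} + W} - 8861 = \frac{1}{\left(-42 + 186\right) + \sqrt{1463}} - 8861 = \frac{1}{144 + \sqrt{1463}} - 8861 = -8861 + \frac{1}{144 + \sqrt{1463}}$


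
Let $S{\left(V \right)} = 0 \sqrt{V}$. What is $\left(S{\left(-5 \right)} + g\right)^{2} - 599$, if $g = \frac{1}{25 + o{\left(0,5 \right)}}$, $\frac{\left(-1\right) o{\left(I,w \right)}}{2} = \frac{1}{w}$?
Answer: $- \frac{9062246}{15129} \approx -599.0$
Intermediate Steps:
$o{\left(I,w \right)} = - \frac{2}{w}$
$S{\left(V \right)} = 0$
$g = \frac{5}{123}$ ($g = \frac{1}{25 - \frac{2}{5}} = \frac{1}{\frac{123}{5}} = \frac{5}{123} \approx 0.04065$)
$\left(S{\left(-5 \right)} + g\right)^{2} - 599 = \left(0 + \frac{5}{123}\right)^{2} - 599 = \left(\frac{5}{123}\right)^{2} - 599 = \frac{25}{15129} - 599 = - \frac{9062246}{15129}$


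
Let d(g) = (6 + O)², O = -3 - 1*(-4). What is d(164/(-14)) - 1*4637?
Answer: -4588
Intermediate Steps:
O = 1 (O = -3 + 4 = 1)
d(g) = 49 (d(g) = (6 + 1)² = 7² = 49)
d(164/(-14)) - 1*4637 = 49 - 1*4637 = 49 - 4637 = -4588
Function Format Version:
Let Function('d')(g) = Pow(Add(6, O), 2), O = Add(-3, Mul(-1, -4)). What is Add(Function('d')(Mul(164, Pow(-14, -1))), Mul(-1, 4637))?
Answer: -4588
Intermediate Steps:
O = 1 (O = Add(-3, 4) = 1)
Function('d')(g) = 49 (Function('d')(g) = Pow(Add(6, 1), 2) = Pow(7, 2) = 49)
Add(Function('d')(Mul(164, Pow(-14, -1))), Mul(-1, 4637)) = Add(49, Mul(-1, 4637)) = Add(49, -4637) = -4588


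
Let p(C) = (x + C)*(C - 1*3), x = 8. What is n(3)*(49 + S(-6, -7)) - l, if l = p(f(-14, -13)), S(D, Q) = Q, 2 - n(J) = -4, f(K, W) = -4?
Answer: 280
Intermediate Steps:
n(J) = 6 (n(J) = 2 - 1*(-4) = 2 + 4 = 6)
p(C) = (-3 + C)*(8 + C) (p(C) = (8 + C)*(C - 1*3) = (8 + C)*(C - 3) = (8 + C)*(-3 + C) = (-3 + C)*(8 + C))
l = -28 (l = -24 + (-4)² + 5*(-4) = -24 + 16 - 20 = -28)
n(3)*(49 + S(-6, -7)) - l = 6*(49 - 7) - 1*(-28) = 6*42 + 28 = 252 + 28 = 280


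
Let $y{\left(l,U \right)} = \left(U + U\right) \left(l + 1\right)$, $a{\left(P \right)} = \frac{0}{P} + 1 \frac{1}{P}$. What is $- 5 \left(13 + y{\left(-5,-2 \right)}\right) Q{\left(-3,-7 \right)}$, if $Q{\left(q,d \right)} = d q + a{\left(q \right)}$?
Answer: $- \frac{8990}{3} \approx -2996.7$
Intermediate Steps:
$a{\left(P \right)} = \frac{1}{P}$ ($a{\left(P \right)} = 0 + \frac{1}{P} = \frac{1}{P}$)
$y{\left(l,U \right)} = 2 U \left(1 + l\right)$
$Q{\left(q,d \right)} = \frac{1}{q} + d q$ ($Q{\left(q,d \right)} = d q + \frac{1}{q} = \frac{1}{q} + d q$)
$- 5 \left(13 + y{\left(-5,-2 \right)}\right) Q{\left(-3,-7 \right)} = - 5 \left(13 + 2 \left(-2\right) \left(1 - 5\right)\right) \left(\frac{1}{-3} - -21\right) = - 5 \left(13 + 2 \left(-2\right) \left(-4\right)\right) \left(- \frac{1}{3} + 21\right) = - 5 \left(13 + 16\right) \frac{62}{3} = \left(-5\right) 29 \cdot \frac{62}{3} = \left(-145\right) \frac{62}{3} = - \frac{8990}{3}$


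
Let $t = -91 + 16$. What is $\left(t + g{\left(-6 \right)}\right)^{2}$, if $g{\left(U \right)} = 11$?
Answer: $4096$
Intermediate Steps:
$t = -75$
$\left(t + g{\left(-6 \right)}\right)^{2} = \left(-75 + 11\right)^{2} = \left(-64\right)^{2} = 4096$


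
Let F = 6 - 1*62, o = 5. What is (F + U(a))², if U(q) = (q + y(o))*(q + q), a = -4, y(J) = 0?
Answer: 576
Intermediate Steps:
F = -56 (F = 6 - 62 = -56)
U(q) = 2*q² (U(q) = (q + 0)*(q + q) = q*(2*q) = 2*q²)
(F + U(a))² = (-56 + 2*(-4)²)² = (-56 + 2*16)² = (-56 + 32)² = (-24)² = 576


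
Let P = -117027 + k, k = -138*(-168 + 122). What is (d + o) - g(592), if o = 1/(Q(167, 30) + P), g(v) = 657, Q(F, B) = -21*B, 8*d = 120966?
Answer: 6439782191/445236 ≈ 14464.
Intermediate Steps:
d = 60483/4 (d = (⅛)*120966 = 60483/4 ≈ 15121.)
k = 6348 (k = -138*(-46) = 6348)
P = -110679 (P = -117027 + 6348 = -110679)
o = -1/111309 (o = 1/(-21*30 - 110679) = 1/(-630 - 110679) = 1/(-111309) = -1/111309 ≈ -8.9840e-6)
(d + o) - g(592) = (60483/4 - 1/111309) - 1*657 = 6732302243/445236 - 657 = 6439782191/445236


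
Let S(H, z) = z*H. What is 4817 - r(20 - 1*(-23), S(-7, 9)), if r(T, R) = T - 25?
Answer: 4799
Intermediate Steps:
S(H, z) = H*z
r(T, R) = -25 + T
4817 - r(20 - 1*(-23), S(-7, 9)) = 4817 - (-25 + (20 - 1*(-23))) = 4817 - (-25 + (20 + 23)) = 4817 - (-25 + 43) = 4817 - 1*18 = 4817 - 18 = 4799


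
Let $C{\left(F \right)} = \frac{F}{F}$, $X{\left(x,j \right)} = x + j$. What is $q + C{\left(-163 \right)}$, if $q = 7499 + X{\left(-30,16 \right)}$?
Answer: $7486$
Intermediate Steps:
$X{\left(x,j \right)} = j + x$
$q = 7485$ ($q = 7499 + \left(16 - 30\right) = 7499 - 14 = 7485$)
$C{\left(F \right)} = 1$
$q + C{\left(-163 \right)} = 7485 + 1 = 7486$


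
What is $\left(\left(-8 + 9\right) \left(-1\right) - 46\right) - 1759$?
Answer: $-1806$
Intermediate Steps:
$\left(\left(-8 + 9\right) \left(-1\right) - 46\right) - 1759 = \left(1 \left(-1\right) - 46\right) - 1759 = \left(-1 - 46\right) - 1759 = -47 - 1759 = -1806$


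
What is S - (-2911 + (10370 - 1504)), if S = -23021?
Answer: -28976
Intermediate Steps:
S - (-2911 + (10370 - 1504)) = -23021 - (-2911 + (10370 - 1504)) = -23021 - (-2911 + 8866) = -23021 - 1*5955 = -23021 - 5955 = -28976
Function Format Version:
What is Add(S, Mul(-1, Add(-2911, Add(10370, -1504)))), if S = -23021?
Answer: -28976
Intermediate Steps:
Add(S, Mul(-1, Add(-2911, Add(10370, -1504)))) = Add(-23021, Mul(-1, Add(-2911, Add(10370, -1504)))) = Add(-23021, Mul(-1, Add(-2911, 8866))) = Add(-23021, Mul(-1, 5955)) = Add(-23021, -5955) = -28976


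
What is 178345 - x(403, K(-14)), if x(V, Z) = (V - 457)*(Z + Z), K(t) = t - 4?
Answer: 176401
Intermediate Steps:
K(t) = -4 + t
x(V, Z) = 2*Z*(-457 + V) (x(V, Z) = (-457 + V)*(2*Z) = 2*Z*(-457 + V))
178345 - x(403, K(-14)) = 178345 - 2*(-4 - 14)*(-457 + 403) = 178345 - 2*(-18)*(-54) = 178345 - 1*1944 = 178345 - 1944 = 176401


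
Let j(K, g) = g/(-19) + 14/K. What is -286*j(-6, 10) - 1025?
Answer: -11807/57 ≈ -207.14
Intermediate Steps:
j(K, g) = 14/K - g/19 (j(K, g) = g*(-1/19) + 14/K = -g/19 + 14/K = 14/K - g/19)
-286*j(-6, 10) - 1025 = -286*(14/(-6) - 1/19*10) - 1025 = -286*(14*(-⅙) - 10/19) - 1025 = -286*(-7/3 - 10/19) - 1025 = -286*(-163/57) - 1025 = 46618/57 - 1025 = -11807/57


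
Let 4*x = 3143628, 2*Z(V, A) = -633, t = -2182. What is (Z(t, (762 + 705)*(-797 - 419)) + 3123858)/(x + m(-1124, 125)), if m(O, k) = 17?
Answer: 6247083/1571848 ≈ 3.9744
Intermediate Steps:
Z(V, A) = -633/2 (Z(V, A) = (½)*(-633) = -633/2)
x = 785907 (x = (¼)*3143628 = 785907)
(Z(t, (762 + 705)*(-797 - 419)) + 3123858)/(x + m(-1124, 125)) = (-633/2 + 3123858)/(785907 + 17) = (6247083/2)/785924 = (6247083/2)*(1/785924) = 6247083/1571848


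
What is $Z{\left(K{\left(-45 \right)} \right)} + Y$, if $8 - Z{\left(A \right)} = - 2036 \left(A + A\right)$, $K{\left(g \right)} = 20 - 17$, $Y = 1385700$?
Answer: $1397924$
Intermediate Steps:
$K{\left(g \right)} = 3$ ($K{\left(g \right)} = 20 - 17 = 3$)
$Z{\left(A \right)} = 8 + 4072 A$ ($Z{\left(A \right)} = 8 - - 2036 \left(A + A\right) = 8 - - 2036 \cdot 2 A = 8 - - 4072 A = 8 + 4072 A$)
$Z{\left(K{\left(-45 \right)} \right)} + Y = \left(8 + 4072 \cdot 3\right) + 1385700 = \left(8 + 12216\right) + 1385700 = 12224 + 1385700 = 1397924$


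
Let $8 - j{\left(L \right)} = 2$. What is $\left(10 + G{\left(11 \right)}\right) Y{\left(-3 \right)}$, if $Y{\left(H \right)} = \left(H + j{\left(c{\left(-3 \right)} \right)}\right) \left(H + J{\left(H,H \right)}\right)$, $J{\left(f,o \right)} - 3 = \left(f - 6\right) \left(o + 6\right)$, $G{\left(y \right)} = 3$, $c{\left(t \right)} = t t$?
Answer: $-1053$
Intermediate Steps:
$c{\left(t \right)} = t^{2}$
$J{\left(f,o \right)} = 3 + \left(-6 + f\right) \left(6 + o\right)$ ($J{\left(f,o \right)} = 3 + \left(f - 6\right) \left(o + 6\right) = 3 + \left(-6 + f\right) \left(6 + o\right)$)
$j{\left(L \right)} = 6$ ($j{\left(L \right)} = 8 - 2 = 6$)
$Y{\left(H \right)} = \left(6 + H\right) \left(-33 + H + H^{2}\right)$ ($Y{\left(H \right)} = \left(H + 6\right) \left(H + \left(-33 - 6 H + 6 H + H H\right)\right) = \left(6 + H\right) \left(H + \left(-33 - 6 H + 6 H + H^{2}\right)\right) = \left(6 + H\right) \left(H + \left(-33 + H^{2}\right)\right) = \left(6 + H\right) \left(-33 + H + H^{2}\right)$)
$\left(10 + G{\left(11 \right)}\right) Y{\left(-3 \right)} = \left(10 + 3\right) \left(-198 + \left(-3\right)^{3} - -81 + 7 \left(-3\right)^{2}\right) = 13 \left(-198 - 27 + 81 + 7 \cdot 9\right) = 13 \left(-198 - 27 + 81 + 63\right) = 13 \left(-81\right) = -1053$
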